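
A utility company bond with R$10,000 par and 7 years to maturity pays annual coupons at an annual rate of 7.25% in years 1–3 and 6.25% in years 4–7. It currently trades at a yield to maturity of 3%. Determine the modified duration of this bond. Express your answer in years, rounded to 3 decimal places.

5.726 years

Periodic yield y = 0.03. First find Macaulay duration:
  t   CF        PV=CF/(1+0.03)^t    t·PV
  1       725.00       703.8835       703.8835
  2       725.00       683.3820     1,366.7641
  3       725.00       663.4777     1,990.4331
  4       625.00       555.3044     2,221.2176
  5       625.00       539.1305     2,695.6525
  6       625.00       523.4277     3,140.5660
  7    10,625.00     8,639.0973    60,473.6812
  Σ                 12,307.7031    72,592.1979
P = 12,307.7031; Macaulay duration = 72,592.1979 / 12,307.7031 = 5.89811 years.
Modified duration = D_Mac / (1 + y) = 5.89811 / 1.03 = 5.72632 years.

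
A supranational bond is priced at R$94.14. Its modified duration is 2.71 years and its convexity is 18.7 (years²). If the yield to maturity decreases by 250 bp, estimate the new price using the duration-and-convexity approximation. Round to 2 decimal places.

Duration effect: -D_mod·Δy = -2.71 × (-0.025) = +0.067750
Convexity effect: ½·C·(Δy)² = 0.5 × 18.7 × (-0.025)² = +0.00584375
ΔP/P ≈ +0.067750 + 0.00584375 = +0.07359375
New price ≈ 94.14 × (1 + 0.07359375) = 101.068115625.

R$101.07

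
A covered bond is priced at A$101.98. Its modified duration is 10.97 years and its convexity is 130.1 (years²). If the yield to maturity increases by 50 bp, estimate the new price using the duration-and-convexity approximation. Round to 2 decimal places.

A$96.55

Duration effect: -D_mod·Δy = -10.97 × (+0.005) = -0.054850
Convexity effect: ½·C·(Δy)² = 0.5 × 130.1 × (0.005)² = +0.00162625
ΔP/P ≈ -0.054850 + 0.00162625 = -0.05322375
New price ≈ 101.98 × (1 - 0.05322375) = 96.552241975.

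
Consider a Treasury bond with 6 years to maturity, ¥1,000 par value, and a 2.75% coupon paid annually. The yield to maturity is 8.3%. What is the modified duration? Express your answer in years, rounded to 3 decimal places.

Periodic yield y = 0.083. First find Macaulay duration:
  t   CF        PV=CF/(1+0.083)^t    t·PV
  1        27.50        25.3924        25.3924
  2        27.50        23.4464        46.8928
  3        27.50        21.6495        64.9484
  4        27.50        19.9903        79.9611
  5        27.50        18.4582        92.2912
  6     1,027.50       636.8118     3,820.8707
  Σ                    745.7486     4,130.3566
P = 745.7486; Macaulay duration = 4,130.3566 / 745.7486 = 5.53854 years.
Modified duration = D_Mac / (1 + y) = 5.53854 / 1.083 = 5.11407 years.

5.114 years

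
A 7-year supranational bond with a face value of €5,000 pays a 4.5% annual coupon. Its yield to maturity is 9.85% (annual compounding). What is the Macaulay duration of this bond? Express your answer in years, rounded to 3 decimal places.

5.994 years

Periodic yield y = 0.0985. Discount each cash flow and weight by its year:
  t   CF        PV=CF/(1+0.0985)^t    t·PV
  1       225.00       204.8248       204.8248
  2       225.00       186.4586       372.9172
  3       225.00       169.7393       509.2178
  4       225.00       154.5191       618.0765
  5       225.00       140.6638       703.3188
  6       225.00       128.0508       768.3045
  7     5,225.00     2,706.9851    18,948.8957
  Σ                  3,691.2414    22,125.5554
Price P = Σ PV = 3,691.2414.
Macaulay duration = Σ(t·PV) / P = 22,125.5554 / 3,691.2414 = 5.99407 years.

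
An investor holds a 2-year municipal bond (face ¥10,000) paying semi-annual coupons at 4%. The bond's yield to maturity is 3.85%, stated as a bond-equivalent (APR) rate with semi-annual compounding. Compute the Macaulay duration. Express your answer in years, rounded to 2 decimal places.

Periodic yield y = 0.01925. Discount each cash flow and weight by its period:
  t   CF        PV=CF/(1+0.01925)^t    t·PV
  1       200.00       196.2227       196.2227
  2       200.00       192.5168       385.0335
  3       200.00       188.8808       566.6424
  4    10,200.00     9,450.9897    37,803.9589
  Σ                 10,028.6100    38,951.8576
Price P = Σ PV = 10,028.6100.
Macaulay duration = Σ(t·PV) / P = 38,951.8576 / 10,028.6100 = 3.88407 half-year periods.
In years: 3.88407 / 2 = 1.94204 years.

1.94 years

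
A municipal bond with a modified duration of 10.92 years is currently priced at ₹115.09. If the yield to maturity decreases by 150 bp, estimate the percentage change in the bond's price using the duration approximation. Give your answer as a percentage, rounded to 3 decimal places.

+16.380%

Duration approximation: ΔP/P ≈ -D_mod · Δy = -10.92 × (-0.015) = +0.163800.
As a percentage: +16.3800%.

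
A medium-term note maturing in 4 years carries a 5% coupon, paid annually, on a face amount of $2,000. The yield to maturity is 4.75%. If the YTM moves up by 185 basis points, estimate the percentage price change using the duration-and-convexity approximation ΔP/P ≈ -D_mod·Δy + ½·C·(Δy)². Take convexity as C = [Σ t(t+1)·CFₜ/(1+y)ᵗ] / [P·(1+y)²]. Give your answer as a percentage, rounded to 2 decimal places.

With y = 0.0475:
  t   CF        PV=CF/(1+0.0475)^t    t·PV        t(t+1)·PV
  1       100.00        95.4654        95.4654         190.9308
  2       100.00        91.1364       182.2728         546.8185
  3       100.00        87.0037       261.0112       1,044.0448
  4     2,100.00     1,744.2277     6,976.9106      34,884.5531
  Σ                  2,017.8332     7,515.6601      36,666.3472
P = 2,017.8332; D_Mac = 3.72462 yrs; D_mod = 3.55572 yrs; C = 16.56053.
Duration effect: -3.55572 × (+0.0185) = -0.065781
Convexity effect: 0.5 × 16.56053 × (0.0185)² = +0.0028339
ΔP/P ≈ -0.065781 + 0.0028339 = -0.062947 = -6.2947%.

-6.29%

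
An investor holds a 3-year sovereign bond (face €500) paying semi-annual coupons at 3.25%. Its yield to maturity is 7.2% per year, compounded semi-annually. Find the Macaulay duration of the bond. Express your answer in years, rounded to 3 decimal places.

2.875 years

Periodic yield y = 0.036. Discount each cash flow and weight by its period:
  t   CF        PV=CF/(1+0.036)^t    t·PV
  1        8.125         7.8427         7.8427
  2        8.125         7.5701        15.1403
  3        8.125         7.3071        21.9213
  4        8.125         7.0532        28.2127
  5        8.125         6.8081        34.0404
  6      508.125       410.9718     2,465.8308
  Σ                    447.5529     2,572.9881
Price P = Σ PV = 447.5529.
Macaulay duration = Σ(t·PV) / P = 2,572.9881 / 447.5529 = 5.74901 half-year periods.
In years: 5.74901 / 2 = 2.87451 years.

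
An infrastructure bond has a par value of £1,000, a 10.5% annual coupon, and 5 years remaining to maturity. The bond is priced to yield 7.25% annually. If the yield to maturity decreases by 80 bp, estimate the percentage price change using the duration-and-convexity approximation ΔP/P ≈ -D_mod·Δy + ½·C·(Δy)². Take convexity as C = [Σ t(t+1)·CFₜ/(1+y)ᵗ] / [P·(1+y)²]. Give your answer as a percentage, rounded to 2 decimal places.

With y = 0.0725:
  t   CF        PV=CF/(1+0.0725)^t    t·PV        t(t+1)·PV
  1       105.00        97.9021        97.9021         195.8042
  2       105.00        91.2840       182.5680         547.7040
  3       105.00        85.1133       255.3399       1,021.3595
  4       105.00        79.3597       317.4389       1,587.1943
  5     1,105.00       778.7100     3,893.5502      23,361.3012
  Σ                  1,132.3692     4,746.7990      26,713.3632
P = 1,132.3692; D_Mac = 4.19192 yrs; D_mod = 3.90855 yrs; C = 20.50907.
Duration effect: -3.90855 × (-0.008) = +0.031268
Convexity effect: 0.5 × 20.50907 × (-0.008)² = +0.0006563
ΔP/P ≈ +0.031268 + 0.0006563 = +0.031925 = +3.1925%.

+3.19%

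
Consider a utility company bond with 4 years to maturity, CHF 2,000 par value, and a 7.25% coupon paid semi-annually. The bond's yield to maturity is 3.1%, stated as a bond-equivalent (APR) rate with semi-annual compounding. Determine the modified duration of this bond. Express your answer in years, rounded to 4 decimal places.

3.5256 years

Periodic yield y = 0.0155. First find Macaulay duration:
  t   CF        PV=CF/(1+0.0155)^t    t·PV
  1        72.50        71.3934        71.3934
  2        72.50        70.3037       140.6074
  3        72.50        69.2306       207.6919
  4        72.50        68.1739       272.6957
  5        72.50        67.1334       335.6668
  6        72.50        66.1087       396.6520
  7        72.50        65.0996       455.6974
  8     2,072.50     1,832.5470    14,660.3758
  Σ                  2,309.9903    16,540.7804
P = 2,309.9903; Macaulay duration = 16,540.7804 / 2,309.9903 = 7.16054 half-year periods = 3.58027 years.
Modified duration = D_Mac / (1 + y) = 3.58027 / 1.0155 = 3.52562 years.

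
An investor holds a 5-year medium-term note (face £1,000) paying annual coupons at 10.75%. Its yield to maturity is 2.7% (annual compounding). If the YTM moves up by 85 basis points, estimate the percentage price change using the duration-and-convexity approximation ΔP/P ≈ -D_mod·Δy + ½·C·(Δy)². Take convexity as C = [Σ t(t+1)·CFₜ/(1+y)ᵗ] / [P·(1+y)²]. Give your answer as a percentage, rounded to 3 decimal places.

With y = 0.027:
  t   CF        PV=CF/(1+0.027)^t    t·PV        t(t+1)·PV
  1       107.50       104.6738       104.6738         209.3476
  2       107.50       101.9219       203.8438         611.5315
  3       107.50        99.2424       297.7271       1,190.9085
  4       107.50        96.6333       386.5331       1,932.6655
  5     1,107.50       969.3743     4,846.8717      29,081.2300
  Σ                  1,371.8457     5,839.6495      33,025.6831
P = 1,371.8457; D_Mac = 4.25678 yrs; D_mod = 4.14487 yrs; C = 22.82473.
Duration effect: -4.14487 × (+0.0085) = -0.035231
Convexity effect: 0.5 × 22.82473 × (0.0085)² = +0.0008245
ΔP/P ≈ -0.035231 + 0.0008245 = -0.034407 = -3.4407%.

-3.441%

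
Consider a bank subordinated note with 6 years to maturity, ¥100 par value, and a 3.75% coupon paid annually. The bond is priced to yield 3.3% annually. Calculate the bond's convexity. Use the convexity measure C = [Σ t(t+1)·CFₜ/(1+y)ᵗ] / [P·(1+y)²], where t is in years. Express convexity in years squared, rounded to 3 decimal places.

34.926

With y = 0.033:
  t   CF        PV=CF/(1+0.033)^t    t·PV        t(t+1)·PV
  1         3.75         3.6302         3.6302           7.2604
  2         3.75         3.5142         7.0285          21.0854
  3         3.75         3.4020        10.2059          40.8236
  4         3.75         3.2933        13.1732          65.8658
  5         3.75         3.1881        15.9404          95.6425
  6       103.75        85.3859       512.3154       3,586.2079
  Σ                    102.4137       562.2936       3,816.8857
P = 102.4137.
Convexity = Σ t(t+1)·PV / [P·(1+y)²] = 3,816.8857 / (102.4137 × 1.067089) = 34.92613.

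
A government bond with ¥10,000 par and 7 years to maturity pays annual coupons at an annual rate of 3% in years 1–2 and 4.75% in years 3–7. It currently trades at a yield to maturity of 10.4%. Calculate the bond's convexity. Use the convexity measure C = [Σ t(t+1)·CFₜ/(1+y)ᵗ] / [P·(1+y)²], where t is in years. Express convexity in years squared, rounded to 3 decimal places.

With y = 0.104:
  t   CF        PV=CF/(1+0.104)^t    t·PV        t(t+1)·PV
  1       300.00       271.7391       271.7391         543.4783
  2       300.00       246.1405       492.2810       1,476.8431
  3       475.00       353.0095     1,059.0285       4,236.1140
  4       475.00       319.7550     1,279.0199       6,395.0996
  5       475.00       289.6331     1,448.1657       8,688.9940
  6       475.00       262.3489     1,574.0931      11,018.6518
  7    10,475.00     5,240.4734    36,683.3135     293,466.5084
  Σ                  6,983.0995    42,807.6409     325,825.6891
P = 6,983.0995.
Convexity = Σ t(t+1)·PV / [P·(1+y)²] = 325,825.6891 / (6,983.0995 × 1.218816) = 38.28238.

38.282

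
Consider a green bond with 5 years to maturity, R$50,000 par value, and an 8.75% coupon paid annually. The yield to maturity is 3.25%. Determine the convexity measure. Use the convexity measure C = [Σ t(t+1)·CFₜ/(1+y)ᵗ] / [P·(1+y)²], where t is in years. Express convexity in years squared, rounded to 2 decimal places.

With y = 0.0325:
  t   CF        PV=CF/(1+0.0325)^t    t·PV        t(t+1)·PV
  1     4,375.00     4,237.2881     4,237.2881       8,474.5763
  2     4,375.00     4,103.9110     8,207.8221      24,623.4662
  3     4,375.00     3,974.7322    11,924.1967      47,696.7868
  4     4,375.00     3,849.6196    15,398.4784      76,992.3919
  5    54,375.00    46,339.2466   231,696.2329   1,390,177.3971
  Σ                 62,504.7976   271,464.0181   1,547,964.6182
P = 62,504.7976.
Convexity = Σ t(t+1)·PV / [P·(1+y)²] = 1,547,964.6182 / (62,504.7976 × 1.066056) = 23.23098.

23.23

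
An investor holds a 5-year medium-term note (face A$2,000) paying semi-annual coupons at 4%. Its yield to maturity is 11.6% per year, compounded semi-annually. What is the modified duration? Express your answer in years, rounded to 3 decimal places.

4.240 years

Periodic yield y = 0.058. First find Macaulay duration:
  t   CF        PV=CF/(1+0.058)^t    t·PV
  1        40.00        37.8072        37.8072
  2        40.00        35.7346        71.4692
  3        40.00        33.7756       101.3268
  4        40.00        31.9240       127.6960
  5        40.00        30.1739       150.8696
  6        40.00        28.5198       171.1186
  7        40.00        26.9563       188.6941
  8        40.00        25.4785       203.8284
  9        40.00        24.0818       216.7362
  10    2,040.00     1,160.8430    11,608.4301
  Σ                  1,435.2947    12,877.9761
P = 1,435.2947; Macaulay duration = 12,877.9761 / 1,435.2947 = 8.97236 half-year periods = 4.48618 years.
Modified duration = D_Mac / (1 + y) = 4.48618 / 1.058 = 4.24024 years.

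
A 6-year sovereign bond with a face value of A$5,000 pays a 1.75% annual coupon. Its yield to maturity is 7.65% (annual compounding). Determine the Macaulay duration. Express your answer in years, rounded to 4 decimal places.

5.6936 years

Periodic yield y = 0.0765. Discount each cash flow and weight by its year:
  t   CF        PV=CF/(1+0.0765)^t    t·PV
  1        87.50        81.2819        81.2819
  2        87.50        75.5057       151.0115
  3        87.50        70.1400       210.4201
  4        87.50        65.1556       260.6225
  5        87.50        60.5254       302.6271
  6     5,087.50     3,269.0399    19,614.2392
  Σ                  3,621.6486    20,620.2024
Price P = Σ PV = 3,621.6486.
Macaulay duration = Σ(t·PV) / P = 20,620.2024 / 3,621.6486 = 5.69360 years.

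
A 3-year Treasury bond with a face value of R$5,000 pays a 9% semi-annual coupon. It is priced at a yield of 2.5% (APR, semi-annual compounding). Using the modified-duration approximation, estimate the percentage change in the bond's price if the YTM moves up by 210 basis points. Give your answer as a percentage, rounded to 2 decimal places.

Periodic yield y = 0.0125. Modified duration first:
  t   CF        PV=CF/(1+0.0125)^t    t·PV
  1       225.00       222.2222       222.2222
  2       225.00       219.4787       438.9575
  3       225.00       216.7691       650.3074
  4       225.00       214.0930       856.3718
  5       225.00       211.4498     1,057.2492
  6     5,225.00     4,849.7137    29,098.2824
  Σ                  5,933.7266    32,323.3905
P = 5,933.7266; D_Mac = 5.44740 half-year periods = 2.72370 yrs; D_mod = 2.72370/(1+0.0125) = 2.69007 yrs.
ΔP/P ≈ -D_mod · Δy = -2.69007 × (+0.021) = -0.056492 = -5.6492%.

-5.65%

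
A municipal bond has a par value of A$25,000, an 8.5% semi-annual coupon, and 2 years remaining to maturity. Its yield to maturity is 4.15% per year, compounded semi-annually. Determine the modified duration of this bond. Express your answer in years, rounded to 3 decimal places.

1.848 years

Periodic yield y = 0.02075. First find Macaulay duration:
  t   CF        PV=CF/(1+0.02075)^t    t·PV
  1     1,062.50     1,040.9013     1,040.9013
  2     1,062.50     1,019.7417     2,039.4833
  3     1,062.50       999.0122     2,997.0365
  4    26,062.50    24,007.0346    96,028.1383
  Σ                 27,066.6897   102,105.5594
P = 27,066.6897; Macaulay duration = 102,105.5594 / 27,066.6897 = 3.77237 half-year periods = 1.88618 years.
Modified duration = D_Mac / (1 + y) = 1.88618 / 1.02075 = 1.84784 years.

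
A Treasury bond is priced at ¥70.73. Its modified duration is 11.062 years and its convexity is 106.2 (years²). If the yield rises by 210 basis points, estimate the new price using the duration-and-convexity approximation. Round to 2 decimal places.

¥55.96

Duration effect: -D_mod·Δy = -11.062 × (+0.021) = -0.232302
Convexity effect: ½·C·(Δy)² = 0.5 × 106.2 × (0.021)² = +0.0234171
ΔP/P ≈ -0.232302 + 0.0234171 = -0.2088849
New price ≈ 70.73 × (1 - 0.2088849) = 55.955571023.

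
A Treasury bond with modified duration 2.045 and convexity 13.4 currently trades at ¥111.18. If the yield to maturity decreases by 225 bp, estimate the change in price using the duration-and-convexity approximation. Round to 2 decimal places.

Duration effect: -D_mod·Δy = -2.045 × (-0.0225) = +0.0460125
Convexity effect: ½·C·(Δy)² = 0.5 × 13.4 × (-0.0225)² = +0.003391875
ΔP/P ≈ +0.0460125 + 0.003391875 = +0.049404375
ΔP ≈ 111.18 × (+0.049404375) = +5.4927784125.

+¥5.49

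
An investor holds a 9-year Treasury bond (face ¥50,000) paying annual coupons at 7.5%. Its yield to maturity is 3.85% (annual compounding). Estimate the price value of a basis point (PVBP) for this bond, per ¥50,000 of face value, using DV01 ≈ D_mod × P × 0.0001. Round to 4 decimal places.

¥43.6795

Periodic yield y = 0.0385.
  t   CF        PV=CF/(1+0.0385)^t    t·PV
  1     3,750.00     3,610.9774     3,610.9774
  2     3,750.00     3,477.1087     6,954.2174
  3     3,750.00     3,348.2029    10,044.6086
  4     3,750.00     3,224.0760    12,896.3038
  5     3,750.00     3,104.5507    15,522.7537
  6     3,750.00     2,989.4567    17,936.7400
  7     3,750.00     2,878.6294    20,150.4060
  8     3,750.00     2,771.9109    22,175.2869
  9    53,750.00    38,257.7972   344,320.1748
  Σ                 63,662.7098   453,611.4687
P = 63,662.7098; D_Mac = 7.12523 yrs; D_mod = 6.86108 yrs.
DV01 ≈ 6.86108 × 63,662.7098 × 0.0001 = 43.679487.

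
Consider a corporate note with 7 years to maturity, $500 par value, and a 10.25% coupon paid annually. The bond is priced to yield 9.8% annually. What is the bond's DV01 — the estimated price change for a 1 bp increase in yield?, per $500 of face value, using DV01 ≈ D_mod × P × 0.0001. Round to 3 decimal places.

Periodic yield y = 0.098.
  t   CF        PV=CF/(1+0.098)^t    t·PV
  1        51.25        46.6758        46.6758
  2        51.25        42.5098        85.0196
  3        51.25        38.7157       116.1470
  4        51.25        35.2602       141.0407
  5        51.25        32.1131       160.5655
  6        51.25        29.2469       175.4814
  7       551.25       286.5050     2,005.5351
  Σ                    511.0264     2,730.4651
P = 511.0264; D_Mac = 5.34310 yrs; D_mod = 4.86621 yrs.
DV01 ≈ 4.86621 × 511.0264 × 0.0001 = 0.248676.

$0.249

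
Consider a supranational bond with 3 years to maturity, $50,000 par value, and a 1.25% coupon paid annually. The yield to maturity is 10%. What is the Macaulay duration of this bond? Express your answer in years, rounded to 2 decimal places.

2.96 years

Periodic yield y = 0.1. Discount each cash flow and weight by its year:
  t   CF        PV=CF/(1+0.1)^t    t·PV
  1       625.00       568.1818       568.1818
  2       625.00       516.5289     1,033.0579
  3    50,625.00    38,035.3118   114,105.9354
  Σ                 39,120.0225   115,707.1751
Price P = Σ PV = 39,120.0225.
Macaulay duration = Σ(t·PV) / P = 115,707.1751 / 39,120.0225 = 2.95775 years.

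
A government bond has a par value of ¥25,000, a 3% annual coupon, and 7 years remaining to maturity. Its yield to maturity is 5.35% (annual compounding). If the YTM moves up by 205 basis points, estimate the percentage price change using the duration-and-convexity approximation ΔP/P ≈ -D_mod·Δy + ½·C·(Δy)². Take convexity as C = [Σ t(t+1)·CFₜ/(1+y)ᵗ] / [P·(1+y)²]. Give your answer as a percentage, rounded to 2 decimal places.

-11.45%

With y = 0.0535:
  t   CF        PV=CF/(1+0.0535)^t    t·PV        t(t+1)·PV
  1       750.00       711.9127       711.9127       1,423.8253
  2       750.00       675.7595     1,351.5191       4,054.5572
  3       750.00       641.4424     1,924.3271       7,697.3084
  4       750.00       608.8679     2,435.4717      12,177.3587
  5       750.00       577.9477     2,889.7387      17,338.4320
  6       750.00       548.5978     3,291.5865      23,041.1056
  7    25,750.00    17,878.6801   125,150.7607   1,001,206.0858
  Σ                 21,643.2081   137,755.3165   1,066,938.6730
P = 21,643.2081; D_Mac = 6.36483 yrs; D_mod = 6.04160 yrs; C = 44.41695.
Duration effect: -6.04160 × (+0.0205) = -0.123853
Convexity effect: 0.5 × 44.41695 × (0.0205)² = +0.0093331
ΔP/P ≈ -0.123853 + 0.0093331 = -0.114520 = -11.4520%.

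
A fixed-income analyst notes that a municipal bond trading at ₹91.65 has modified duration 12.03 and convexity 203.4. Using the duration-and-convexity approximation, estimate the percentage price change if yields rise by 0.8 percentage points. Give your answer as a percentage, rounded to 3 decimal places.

-8.973%

Duration effect: -D_mod·Δy = -12.03 × (+0.008) = -0.096240
Convexity effect: ½·C·(Δy)² = 0.5 × 203.4 × (0.008)² = +0.0065088
ΔP/P ≈ -0.096240 + 0.0065088 = -0.0897312
= -8.97312%.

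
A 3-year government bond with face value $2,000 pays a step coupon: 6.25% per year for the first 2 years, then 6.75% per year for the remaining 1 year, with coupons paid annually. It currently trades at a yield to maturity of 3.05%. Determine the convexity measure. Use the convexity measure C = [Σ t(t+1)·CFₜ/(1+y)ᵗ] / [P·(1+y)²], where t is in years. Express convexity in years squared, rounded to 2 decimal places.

With y = 0.0305:
  t   CF        PV=CF/(1+0.0305)^t    t·PV        t(t+1)·PV
  1       125.00       121.3003       121.3003         242.6007
  2       125.00       117.7102       235.4204         706.2611
  3     2,135.00     1,950.9848     5,852.9545      23,411.8179
  Σ                  2,189.9953     6,209.6752      24,360.6796
P = 2,189.9953.
Convexity = Σ t(t+1)·PV / [P·(1+y)²] = 24,360.6796 / (2,189.9953 × 1.061930) = 10.47491.

10.47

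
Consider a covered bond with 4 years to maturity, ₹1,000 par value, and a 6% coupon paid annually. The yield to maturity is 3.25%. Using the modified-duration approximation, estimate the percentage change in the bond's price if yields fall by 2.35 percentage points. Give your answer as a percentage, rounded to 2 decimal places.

+8.40%

Periodic yield y = 0.0325. Modified duration first:
  t   CF        PV=CF/(1+0.0325)^t    t·PV
  1        60.00        58.1114        58.1114
  2        60.00        56.2822       112.5644
  3        60.00        54.5106       163.5318
  4     1,060.00       932.7078     3,730.8313
  Σ                  1,101.6120     4,065.0390
P = 1,101.6120; D_Mac = 3.69008 yrs; D_mod = 3.69008/(1+0.0325) = 3.57393 yrs.
ΔP/P ≈ -D_mod · Δy = -3.57393 × (-0.0235) = +0.083987 = +8.3987%.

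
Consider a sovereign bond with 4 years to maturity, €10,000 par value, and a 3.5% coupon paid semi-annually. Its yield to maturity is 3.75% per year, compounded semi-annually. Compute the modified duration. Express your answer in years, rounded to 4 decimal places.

3.6967 years

Periodic yield y = 0.01875. First find Macaulay duration:
  t   CF        PV=CF/(1+0.01875)^t    t·PV
  1       175.00       171.7791       171.7791
  2       175.00       168.6176       337.2351
  3       175.00       165.5142       496.5425
  4       175.00       162.4679       649.8716
  5       175.00       159.4777       797.3885
  6       175.00       156.5425       939.2551
  7       175.00       153.6614     1,075.6296
  8    10,175.00     8,769.8758    70,159.0066
  Σ                  9,907.9362    74,626.7081
P = 9,907.9362; Macaulay duration = 74,626.7081 / 9,907.9362 = 7.53201 half-year periods = 3.76601 years.
Modified duration = D_Mac / (1 + y) = 3.76601 / 1.01875 = 3.69669 years.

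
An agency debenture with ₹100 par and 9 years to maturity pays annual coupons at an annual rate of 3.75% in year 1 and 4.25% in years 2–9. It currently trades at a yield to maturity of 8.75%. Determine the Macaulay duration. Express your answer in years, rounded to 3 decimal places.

7.429 years

Periodic yield y = 0.0875. Discount each cash flow and weight by its year:
  t   CF        PV=CF/(1+0.0875)^t    t·PV
  1         3.75         3.4483         3.4483
  2         4.25         3.5936         7.1872
  3         4.25         3.3045         9.9134
  4         4.25         3.0386        12.1544
  5         4.25         2.7941        13.9705
  6         4.25         2.5693        15.4157
  7         4.25         2.3626        16.5380
  8         4.25         2.1725        17.3798
  9       104.25        49.0019       441.0168
  Σ                     72.2852       537.0241
Price P = Σ PV = 72.2852.
Macaulay duration = Σ(t·PV) / P = 537.0241 / 72.2852 = 7.42924 years.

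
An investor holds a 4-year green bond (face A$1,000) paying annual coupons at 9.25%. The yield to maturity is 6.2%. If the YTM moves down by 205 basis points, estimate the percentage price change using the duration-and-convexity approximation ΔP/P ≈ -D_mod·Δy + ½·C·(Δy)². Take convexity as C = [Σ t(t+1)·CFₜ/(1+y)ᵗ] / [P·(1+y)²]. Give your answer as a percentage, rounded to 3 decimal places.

+7.160%

With y = 0.062:
  t   CF        PV=CF/(1+0.062)^t    t·PV        t(t+1)·PV
  1        92.50        87.0998        87.0998         174.1996
  2        92.50        82.0149       164.0298         492.0893
  3        92.50        77.2268       231.6805         926.7219
  4     1,092.50       858.8620     3,435.4479      17,177.2396
  Σ                  1,105.2035     3,918.2580      18,770.2505
P = 1,105.2035; D_Mac = 3.54528 yrs; D_mod = 3.33831 yrs; C = 15.05840.
Duration effect: -3.33831 × (-0.0205) = +0.068435
Convexity effect: 0.5 × 15.05840 × (-0.0205)² = +0.0031641
ΔP/P ≈ +0.068435 + 0.0031641 = +0.071599 = +7.1599%.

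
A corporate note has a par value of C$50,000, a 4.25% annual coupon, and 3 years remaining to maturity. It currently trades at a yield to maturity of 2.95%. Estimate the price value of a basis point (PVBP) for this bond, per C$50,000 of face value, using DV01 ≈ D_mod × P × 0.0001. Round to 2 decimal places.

Periodic yield y = 0.0295.
  t   CF        PV=CF/(1+0.0295)^t    t·PV
  1     2,125.00     2,064.1088     2,064.1088
  2     2,125.00     2,004.9624     4,009.9248
  3    52,125.00    47,771.2951   143,313.8852
  Σ                 51,840.3663   149,387.9188
P = 51,840.3663; D_Mac = 2.88169 yrs; D_mod = 2.79912 yrs.
DV01 ≈ 2.79912 × 51,840.3663 × 0.0001 = 14.510725.

C$14.51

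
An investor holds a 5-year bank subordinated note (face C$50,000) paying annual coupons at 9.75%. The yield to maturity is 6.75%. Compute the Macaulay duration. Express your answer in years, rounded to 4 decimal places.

Periodic yield y = 0.0675. Discount each cash flow and weight by its year:
  t   CF        PV=CF/(1+0.0675)^t    t·PV
  1     4,875.00     4,566.7447     4,566.7447
  2     4,875.00     4,277.9810     8,555.9620
  3     4,875.00     4,007.4764    12,022.4291
  4     4,875.00     3,754.0762    15,016.3049
  5    54,875.00    39,585.4070   197,927.0351
  Σ                 56,191.6853   238,088.4758
Price P = Σ PV = 56,191.6853.
Macaulay duration = Σ(t·PV) / P = 238,088.4758 / 56,191.6853 = 4.23708 years.

4.2371 years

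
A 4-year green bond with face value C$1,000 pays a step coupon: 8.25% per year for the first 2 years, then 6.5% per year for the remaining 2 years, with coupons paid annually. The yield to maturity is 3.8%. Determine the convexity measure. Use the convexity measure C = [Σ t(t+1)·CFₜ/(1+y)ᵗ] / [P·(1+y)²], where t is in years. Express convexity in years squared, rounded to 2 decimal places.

With y = 0.038:
  t   CF        PV=CF/(1+0.038)^t    t·PV        t(t+1)·PV
  1        82.50        79.4798        79.4798         158.9595
  2        82.50        76.5701       153.1402         459.4206
  3        65.00        58.1194       174.3583         697.4331
  4     1,065.00       917.4031     3,669.6123      18,348.0616
  Σ                  1,131.5724     4,076.5906      19,663.8748
P = 1,131.5724.
Convexity = Σ t(t+1)·PV / [P·(1+y)²] = 19,663.8748 / (1,131.5724 × 1.077444) = 16.12843.

16.13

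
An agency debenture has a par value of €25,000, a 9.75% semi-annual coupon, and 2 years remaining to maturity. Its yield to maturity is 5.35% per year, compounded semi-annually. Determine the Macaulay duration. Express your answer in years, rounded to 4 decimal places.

1.8707 years

Periodic yield y = 0.02675. Discount each cash flow and weight by its period:
  t   CF        PV=CF/(1+0.02675)^t    t·PV
  1     1,218.75     1,186.9978     1,186.9978
  2     1,218.75     1,156.0729     2,312.1457
  3     1,218.75     1,125.9536     3,377.8608
  4    26,218.75    23,591.3686    94,365.4744
  Σ                 27,060.3929   101,242.4788
Price P = Σ PV = 27,060.3929.
Macaulay duration = Σ(t·PV) / P = 101,242.4788 / 27,060.3929 = 3.74135 half-year periods.
In years: 3.74135 / 2 = 1.87068 years.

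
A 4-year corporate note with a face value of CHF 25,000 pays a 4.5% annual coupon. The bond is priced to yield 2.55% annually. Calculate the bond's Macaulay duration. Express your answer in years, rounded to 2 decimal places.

3.76 years

Periodic yield y = 0.0255. Discount each cash flow and weight by its year:
  t   CF        PV=CF/(1+0.0255)^t    t·PV
  1     1,125.00     1,097.0258     1,097.0258
  2     1,125.00     1,069.7473     2,139.4946
  3     1,125.00     1,043.1470     3,129.4411
  4    26,125.00    23,621.8355    94,487.3419
  Σ                 26,831.7556   100,853.3034
Price P = Σ PV = 26,831.7556.
Macaulay duration = Σ(t·PV) / P = 100,853.3034 / 26,831.7556 = 3.75873 years.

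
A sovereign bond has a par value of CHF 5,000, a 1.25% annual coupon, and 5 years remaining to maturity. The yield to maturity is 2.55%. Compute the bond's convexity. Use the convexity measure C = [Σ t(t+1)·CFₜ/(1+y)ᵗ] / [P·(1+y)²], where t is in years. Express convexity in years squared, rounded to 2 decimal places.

With y = 0.0255:
  t   CF        PV=CF/(1+0.0255)^t    t·PV        t(t+1)·PV
  1        62.50        60.9459        60.9459         121.8918
  2        62.50        59.4304       118.8608         356.5824
  3        62.50        57.9526       173.8578         695.4314
  4        62.50        56.5116       226.0463       1,130.2314
  5     5,062.50     4,463.6148    22,318.0742     133,908.4452
  Σ                  4,698.4553    22,897.7850     136,212.5821
P = 4,698.4553.
Convexity = Σ t(t+1)·PV / [P·(1+y)²] = 136,212.5821 / (4,698.4553 × 1.051650) = 27.56708.

27.57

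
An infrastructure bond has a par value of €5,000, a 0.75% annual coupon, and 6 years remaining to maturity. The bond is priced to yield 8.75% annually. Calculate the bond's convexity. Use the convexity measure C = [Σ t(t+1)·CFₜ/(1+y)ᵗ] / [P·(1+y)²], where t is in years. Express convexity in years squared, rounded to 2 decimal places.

34.38

With y = 0.0875:
  t   CF        PV=CF/(1+0.0875)^t    t·PV        t(t+1)·PV
  1        37.50        34.4828        34.4828          68.9655
  2        37.50        31.7083        63.4166         190.2497
  3        37.50        29.1570        87.4711         349.8845
  4        37.50        26.8111       107.2443         536.2215
  5        37.50        24.6539       123.2693         739.6158
  6     5,037.50     3,045.3658    18,272.1948     127,905.3634
  Σ                  3,192.1788    18,688.0788     129,790.3004
P = 3,192.1788.
Convexity = Σ t(t+1)·PV / [P·(1+y)²] = 129,790.3004 / (3,192.1788 × 1.182656) = 34.37926.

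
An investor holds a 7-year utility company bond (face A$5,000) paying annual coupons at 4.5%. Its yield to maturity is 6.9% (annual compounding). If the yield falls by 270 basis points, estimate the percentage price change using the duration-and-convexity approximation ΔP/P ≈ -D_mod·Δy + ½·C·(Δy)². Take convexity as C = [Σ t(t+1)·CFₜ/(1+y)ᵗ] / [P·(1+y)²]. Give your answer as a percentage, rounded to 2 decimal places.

With y = 0.069:
  t   CF        PV=CF/(1+0.069)^t    t·PV        t(t+1)·PV
  1       225.00       210.4771       210.4771         420.9542
  2       225.00       196.8916       393.7831       1,181.3494
  3       225.00       184.1829       552.5488       2,210.1953
  4       225.00       172.2946       689.1784       3,445.8922
  5       225.00       161.1736       805.8682       4,835.2090
  6       225.00       150.7705       904.6228       6,332.3597
  7     5,225.00     3,275.2342    22,926.6393     183,413.1144
  Σ                  4,351.0245    26,483.1178     201,839.0741
P = 4,351.0245; D_Mac = 6.08664 yrs; D_mod = 5.69377 yrs; C = 40.59367.
Duration effect: -5.69377 × (-0.027) = +0.153732
Convexity effect: 0.5 × 40.59367 × (-0.027)² = +0.0147964
ΔP/P ≈ +0.153732 + 0.0147964 = +0.168528 = +16.8528%.

+16.85%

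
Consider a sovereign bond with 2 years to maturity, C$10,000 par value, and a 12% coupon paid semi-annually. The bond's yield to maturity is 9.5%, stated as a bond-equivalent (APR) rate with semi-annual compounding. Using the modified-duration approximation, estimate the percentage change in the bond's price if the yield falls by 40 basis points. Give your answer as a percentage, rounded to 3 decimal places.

+0.703%

Periodic yield y = 0.0475. Modified duration first:
  t   CF        PV=CF/(1+0.0475)^t    t·PV
  1       600.00       572.7924       572.7924
  2       600.00       546.8185     1,093.6370
  3       600.00       522.0224     1,566.0673
  4    10,600.00     8,804.1967    35,216.7870
  Σ                 10,445.8300    38,449.2835
P = 10,445.8300; D_Mac = 3.68083 half-year periods = 1.84041 yrs; D_mod = 1.84041/(1+0.0475) = 1.75696 yrs.
ΔP/P ≈ -D_mod · Δy = -1.75696 × (-0.004) = +0.007028 = +0.7028%.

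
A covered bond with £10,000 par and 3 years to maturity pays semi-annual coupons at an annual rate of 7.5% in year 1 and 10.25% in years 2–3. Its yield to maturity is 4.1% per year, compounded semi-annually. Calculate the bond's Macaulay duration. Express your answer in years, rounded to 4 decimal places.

2.7323 years

Periodic yield y = 0.0205. Discount each cash flow and weight by its period:
  t   CF        PV=CF/(1+0.0205)^t    t·PV
  1       375.00       367.4669       367.4669
  2       375.00       360.0852       720.1704
  3       512.50       482.2307     1,446.6921
  4       512.50       472.5435     1,890.1742
  5       512.50       463.0510     2,315.2550
  6    10,512.50     9,307.3909    55,844.3454
  Σ                 11,452.7682    62,584.1040
Price P = Σ PV = 11,452.7682.
Macaulay duration = Σ(t·PV) / P = 62,584.1040 / 11,452.7682 = 5.46454 half-year periods.
In years: 5.46454 / 2 = 2.73227 years.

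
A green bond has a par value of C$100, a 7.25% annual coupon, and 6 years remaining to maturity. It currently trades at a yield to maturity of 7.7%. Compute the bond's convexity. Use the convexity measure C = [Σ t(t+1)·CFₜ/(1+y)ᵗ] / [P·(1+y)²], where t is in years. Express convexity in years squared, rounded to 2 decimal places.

With y = 0.077:
  t   CF        PV=CF/(1+0.077)^t    t·PV        t(t+1)·PV
  1         7.25         6.7317         6.7317          13.4633
  2         7.25         6.2504        12.5008          37.5023
  3         7.25         5.8035        17.4105          69.6421
  4         7.25         5.3886        21.5544         107.7718
  5         7.25         5.0033        25.0167         150.1000
  6       107.25        68.7232       412.3389       2,886.3725
  Σ                     97.9006       495.5529       3,264.8521
P = 97.9006.
Convexity = Σ t(t+1)·PV / [P·(1+y)²] = 3,264.8521 / (97.9006 × 1.159929) = 28.75058.

28.75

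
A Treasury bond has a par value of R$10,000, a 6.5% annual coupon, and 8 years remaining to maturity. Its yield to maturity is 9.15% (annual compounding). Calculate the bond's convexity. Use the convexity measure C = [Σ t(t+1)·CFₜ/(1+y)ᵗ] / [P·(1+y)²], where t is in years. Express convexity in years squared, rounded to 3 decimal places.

With y = 0.0915:
  t   CF        PV=CF/(1+0.0915)^t    t·PV        t(t+1)·PV
  1       650.00       595.5108       595.5108       1,191.0215
  2       650.00       545.5893     1,091.1787       3,273.5360
  3       650.00       499.8528     1,499.5584       5,998.2337
  4       650.00       457.9504     1,831.8014       9,159.0070
  5       650.00       419.5606     2,097.8028      12,586.8168
  6       650.00       384.3890     2,306.3338      16,144.3367
  7       650.00       352.1658     2,465.1606      19,721.2847
  8    10,650.00     5,286.3959    42,291.1675     380,620.5074
  Σ                  8,541.4145    54,178.5140     448,694.7439
P = 8,541.4145.
Convexity = Σ t(t+1)·PV / [P·(1+y)²] = 448,694.7439 / (8,541.4145 × 1.191372) = 44.09341.

44.093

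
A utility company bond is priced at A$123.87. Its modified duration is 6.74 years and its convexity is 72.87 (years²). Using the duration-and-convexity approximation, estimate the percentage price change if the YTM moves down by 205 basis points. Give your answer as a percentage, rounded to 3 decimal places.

+15.348%

Duration effect: -D_mod·Δy = -6.74 × (-0.0205) = +0.138170
Convexity effect: ½·C·(Δy)² = 0.5 × 72.87 × (-0.0205)² = +0.01531180875
ΔP/P ≈ +0.138170 + 0.01531180875 = +0.15348180875
= +15.348180875%.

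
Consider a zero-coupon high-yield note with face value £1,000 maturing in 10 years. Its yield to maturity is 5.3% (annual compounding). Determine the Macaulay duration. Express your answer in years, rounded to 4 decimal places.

10.0000 years

A zero-coupon bond has a single cash flow at maturity, so its Macaulay duration equals its maturity: 10 years.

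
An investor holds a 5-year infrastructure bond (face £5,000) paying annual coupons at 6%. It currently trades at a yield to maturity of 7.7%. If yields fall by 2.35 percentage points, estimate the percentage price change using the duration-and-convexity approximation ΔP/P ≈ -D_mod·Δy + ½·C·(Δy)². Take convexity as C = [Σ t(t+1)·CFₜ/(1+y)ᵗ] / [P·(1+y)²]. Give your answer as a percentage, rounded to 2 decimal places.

With y = 0.077:
  t   CF        PV=CF/(1+0.077)^t    t·PV        t(t+1)·PV
  1       300.00       278.5515       278.5515         557.1031
  2       300.00       258.6365       517.2730       1,551.8191
  3       300.00       240.1453       720.4360       2,881.7440
  4       300.00       222.9762       891.9047       4,459.5233
  5     5,300.00     3,657.6096    18,288.0482     109,728.2891
  Σ                  4,657.9192    20,696.2134     119,178.4786
P = 4,657.9192; D_Mac = 4.44323 yrs; D_mod = 4.12556 yrs; C = 22.05842.
Duration effect: -4.12556 × (-0.0235) = +0.096951
Convexity effect: 0.5 × 22.05842 × (-0.0235)² = +0.0060909
ΔP/P ≈ +0.096951 + 0.0060909 = +0.103042 = +10.3042%.

+10.30%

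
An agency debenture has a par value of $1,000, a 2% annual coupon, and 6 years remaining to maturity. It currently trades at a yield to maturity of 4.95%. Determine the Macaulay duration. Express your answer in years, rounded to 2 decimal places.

5.68 years

Periodic yield y = 0.0495. Discount each cash flow and weight by its year:
  t   CF        PV=CF/(1+0.0495)^t    t·PV
  1        20.00        19.0567        19.0567
  2        20.00        18.1579        36.3158
  3        20.00        17.3015        51.9044
  4        20.00        16.4854        65.9417
  5        20.00        15.7079        78.5394
  6     1,020.00       763.3180     4,579.9081
  Σ                    850.0274     4,831.6661
Price P = Σ PV = 850.0274.
Macaulay duration = Σ(t·PV) / P = 4,831.6661 / 850.0274 = 5.68413 years.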